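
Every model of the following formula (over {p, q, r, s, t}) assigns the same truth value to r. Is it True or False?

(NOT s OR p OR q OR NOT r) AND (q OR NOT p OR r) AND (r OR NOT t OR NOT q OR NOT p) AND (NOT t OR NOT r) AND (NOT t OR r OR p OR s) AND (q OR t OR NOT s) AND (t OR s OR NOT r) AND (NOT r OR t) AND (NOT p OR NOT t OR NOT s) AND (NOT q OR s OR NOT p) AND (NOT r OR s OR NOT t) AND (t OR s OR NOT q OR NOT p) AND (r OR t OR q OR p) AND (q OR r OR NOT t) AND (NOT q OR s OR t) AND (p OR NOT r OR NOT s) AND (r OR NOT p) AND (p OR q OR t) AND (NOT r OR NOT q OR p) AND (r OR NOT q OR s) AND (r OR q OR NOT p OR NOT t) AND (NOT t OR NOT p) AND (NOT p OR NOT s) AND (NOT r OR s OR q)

Suppose r = true.
(NOT t) alone gives t = false.
Now (t) is unsatisfied and unit — conflict.
So every satisfying assignment has r = False.

False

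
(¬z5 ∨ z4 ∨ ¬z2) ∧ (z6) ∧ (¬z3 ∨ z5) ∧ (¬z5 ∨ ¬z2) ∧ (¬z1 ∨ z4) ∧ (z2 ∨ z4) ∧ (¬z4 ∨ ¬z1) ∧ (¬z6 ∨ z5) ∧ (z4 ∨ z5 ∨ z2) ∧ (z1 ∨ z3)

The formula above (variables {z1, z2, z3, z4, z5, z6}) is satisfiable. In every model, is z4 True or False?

True

Suppose z4 = False.
From the singleton clause (z6), z6 = True.
From the singleton clause (¬z1), z1 = False.
From the singleton clause (z2), z2 = True.
From the singleton clause (¬z5), z5 = False.
Now (z5) is unsatisfied and unit — conflict.
So every satisfying assignment has z4 = True.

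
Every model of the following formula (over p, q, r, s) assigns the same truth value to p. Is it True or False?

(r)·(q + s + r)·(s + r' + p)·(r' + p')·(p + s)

Suppose p = 1.
(r) alone gives r = 1.
But (r') is also a unit clause — contradiction.
So every satisfying assignment has p = False.

False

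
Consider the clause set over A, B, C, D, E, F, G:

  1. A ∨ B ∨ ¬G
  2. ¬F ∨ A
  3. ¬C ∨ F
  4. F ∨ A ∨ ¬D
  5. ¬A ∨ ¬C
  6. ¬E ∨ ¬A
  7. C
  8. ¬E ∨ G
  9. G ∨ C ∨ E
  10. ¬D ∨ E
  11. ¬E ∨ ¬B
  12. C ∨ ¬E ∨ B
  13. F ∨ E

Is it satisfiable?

Unsatisfiable

From the singleton clause (C), C = True.
From the singleton clause (F), F = True.
From the singleton clause (A), A = True.
That conflicts with the unit clause (¬A).
No assignment satisfies every clause.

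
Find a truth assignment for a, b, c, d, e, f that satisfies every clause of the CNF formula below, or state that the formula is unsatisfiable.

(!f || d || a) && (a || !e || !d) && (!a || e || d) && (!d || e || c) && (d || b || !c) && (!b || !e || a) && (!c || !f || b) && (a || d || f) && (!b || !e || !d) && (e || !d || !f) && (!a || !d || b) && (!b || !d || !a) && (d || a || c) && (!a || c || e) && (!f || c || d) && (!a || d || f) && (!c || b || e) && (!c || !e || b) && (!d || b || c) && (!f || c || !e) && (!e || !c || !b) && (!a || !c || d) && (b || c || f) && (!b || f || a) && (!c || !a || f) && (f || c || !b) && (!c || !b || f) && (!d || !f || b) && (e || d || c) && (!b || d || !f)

UNSATISFIABLE

Branch on f: set f = false.
Branch on a: set a = true.
Unit clause (d) forces d = true.
Unit clause (b) forces b = true.
That conflicts with the unit clause (!b).
Backtrack on a: now try a = false.
Unit clause (d) forces d = true.
Unit clause (!e) forces e = false.
Unit clause (c) forces c = true.
Unit clause (b) forces b = true.
That conflicts with the unit clause (!b).
Either choice for a ends in contradiction.
Backtrack on f: now try f = true.
Branch on d: set d = true.
Unit clause (e) forces e = true.
Unit clause (a) forces a = true.
Unit clause (!b) forces b = false.
That conflicts with the unit clause (b).
Backtrack on d: now try d = false.
Unit clause (a) forces a = true.
Unit clause (e) forces e = true.
Unit clause (c) forces c = true.
That conflicts with the unit clause (!c).
Either choice for d ends in contradiction.
Either choice for f ends in contradiction.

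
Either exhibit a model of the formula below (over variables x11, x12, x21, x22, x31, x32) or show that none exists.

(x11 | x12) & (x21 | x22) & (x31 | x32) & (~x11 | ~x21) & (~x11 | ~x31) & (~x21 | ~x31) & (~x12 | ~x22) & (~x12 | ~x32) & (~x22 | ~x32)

Try x11 = 1.
Unit clause (~x21) forces x21 = 0.
Unit clause (x22) forces x22 = 1.
Unit clause (~x31) forces x31 = 0.
Unit clause (x32) forces x32 = 1.
Now (~x32) is unsatisfied and unit — conflict.
So x11 must be the other value — set x11 = 0.
Unit clause (x12) forces x12 = 1.
Unit clause (~x22) forces x22 = 0.
Unit clause (x21) forces x21 = 1.
Unit clause (~x31) forces x31 = 0.
Unit clause (x32) forces x32 = 1.
Now (~x32) is unsatisfied and unit — conflict.
Neither x11 = 1 nor x11 = 0 works.

UNSATISFIABLE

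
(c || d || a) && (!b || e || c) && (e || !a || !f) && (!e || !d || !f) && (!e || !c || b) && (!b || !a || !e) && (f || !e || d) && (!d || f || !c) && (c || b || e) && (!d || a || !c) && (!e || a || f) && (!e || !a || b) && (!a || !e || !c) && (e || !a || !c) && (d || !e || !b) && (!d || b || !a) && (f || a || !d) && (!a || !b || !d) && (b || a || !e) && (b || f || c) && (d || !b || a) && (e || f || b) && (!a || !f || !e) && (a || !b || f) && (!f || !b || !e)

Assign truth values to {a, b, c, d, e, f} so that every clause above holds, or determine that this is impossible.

a: false,  b: false,  c: true,  d: false,  e: false,  f: true

Suppose c = true.
Suppose e = false.
(!a) alone gives a = false.
(!d) alone gives d = false.
(!b) alone gives b = false.
(f) alone gives f = true.
Every clause now holds.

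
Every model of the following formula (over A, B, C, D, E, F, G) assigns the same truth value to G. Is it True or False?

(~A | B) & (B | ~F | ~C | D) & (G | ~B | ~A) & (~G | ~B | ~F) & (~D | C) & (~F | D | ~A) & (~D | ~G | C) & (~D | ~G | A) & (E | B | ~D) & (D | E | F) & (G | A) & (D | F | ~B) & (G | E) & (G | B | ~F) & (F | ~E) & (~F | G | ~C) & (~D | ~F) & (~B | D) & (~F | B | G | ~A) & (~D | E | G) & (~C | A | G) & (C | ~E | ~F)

True

Suppose G = 0.
Unit clause (A) forces A = 1.
Unit clause (B) forces B = 1.
But (~B) is also a unit clause — contradiction.
So every satisfying assignment has G = True.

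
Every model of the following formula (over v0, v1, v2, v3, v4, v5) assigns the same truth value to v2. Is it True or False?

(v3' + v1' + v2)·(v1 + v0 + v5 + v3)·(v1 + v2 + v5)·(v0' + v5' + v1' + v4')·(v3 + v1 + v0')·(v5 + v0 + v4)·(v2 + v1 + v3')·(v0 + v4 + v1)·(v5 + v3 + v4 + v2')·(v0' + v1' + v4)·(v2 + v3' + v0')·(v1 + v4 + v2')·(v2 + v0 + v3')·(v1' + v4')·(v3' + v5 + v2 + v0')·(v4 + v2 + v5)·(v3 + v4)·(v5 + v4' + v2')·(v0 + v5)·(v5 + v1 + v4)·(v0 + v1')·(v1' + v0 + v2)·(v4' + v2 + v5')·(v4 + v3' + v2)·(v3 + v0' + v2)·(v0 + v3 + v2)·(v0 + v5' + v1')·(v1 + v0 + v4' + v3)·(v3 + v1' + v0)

Suppose v2 = 0.
Branch on v3: set v3 = 0.
The clause (v4) is unit, so v4 = 1.
The clause (v1') is unit, so v1 = 0.
The clause (v5) is unit, so v5 = 1.
Now (v5') is unsatisfied and unit — conflict.
Undo v3 and try v3 = 1.
The clause (v1') is unit, so v1 = 0.
Now (v1) is unsatisfied and unit — conflict.
Both values of v3 lead to a conflict.
So every satisfying assignment has v2 = True.

True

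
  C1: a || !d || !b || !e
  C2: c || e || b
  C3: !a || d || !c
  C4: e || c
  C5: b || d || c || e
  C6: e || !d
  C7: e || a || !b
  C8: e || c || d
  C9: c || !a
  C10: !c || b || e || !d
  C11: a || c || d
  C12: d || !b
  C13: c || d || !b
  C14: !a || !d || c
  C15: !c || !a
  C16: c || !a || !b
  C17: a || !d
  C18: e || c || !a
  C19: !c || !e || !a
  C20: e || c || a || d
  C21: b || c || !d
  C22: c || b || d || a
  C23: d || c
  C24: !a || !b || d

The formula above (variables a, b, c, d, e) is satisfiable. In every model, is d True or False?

False

Suppose d = true.
From the singleton clause (e), e = true.
From the singleton clause (a), a = true.
From the singleton clause (c), c = true.
But (!c) is also a unit clause — contradiction.
So every satisfying assignment has d = False.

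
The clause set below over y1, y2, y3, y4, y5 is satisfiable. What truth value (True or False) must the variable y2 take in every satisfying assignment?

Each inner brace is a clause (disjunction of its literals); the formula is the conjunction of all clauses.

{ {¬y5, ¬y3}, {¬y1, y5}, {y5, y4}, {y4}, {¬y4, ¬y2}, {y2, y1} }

Suppose y2 = True.
The clause (y4) is unit, so y4 = True.
That conflicts with the unit clause (¬y4).
So every satisfying assignment has y2 = False.

False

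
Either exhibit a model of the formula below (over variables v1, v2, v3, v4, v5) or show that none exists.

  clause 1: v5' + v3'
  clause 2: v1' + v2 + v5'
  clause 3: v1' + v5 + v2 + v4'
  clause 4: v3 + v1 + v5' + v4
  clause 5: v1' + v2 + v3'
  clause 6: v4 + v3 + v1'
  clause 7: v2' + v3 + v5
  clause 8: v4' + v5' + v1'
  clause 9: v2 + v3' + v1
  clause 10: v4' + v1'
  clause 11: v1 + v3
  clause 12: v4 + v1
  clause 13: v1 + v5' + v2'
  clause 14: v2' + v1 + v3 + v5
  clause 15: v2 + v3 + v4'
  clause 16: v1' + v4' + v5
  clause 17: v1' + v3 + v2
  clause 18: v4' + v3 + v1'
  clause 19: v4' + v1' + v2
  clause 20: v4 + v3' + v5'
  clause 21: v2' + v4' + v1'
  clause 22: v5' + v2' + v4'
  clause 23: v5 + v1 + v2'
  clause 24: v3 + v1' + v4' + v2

v1: 1,  v2: 1,  v3: 1,  v4: 0,  v5: 0

Try v5 = 0.
Try v2 = 1.
From the singleton clause (v3), v3 = 1.
From the singleton clause (v1), v1 = 1.
From the singleton clause (v4'), v4 = 0.
Every clause now holds.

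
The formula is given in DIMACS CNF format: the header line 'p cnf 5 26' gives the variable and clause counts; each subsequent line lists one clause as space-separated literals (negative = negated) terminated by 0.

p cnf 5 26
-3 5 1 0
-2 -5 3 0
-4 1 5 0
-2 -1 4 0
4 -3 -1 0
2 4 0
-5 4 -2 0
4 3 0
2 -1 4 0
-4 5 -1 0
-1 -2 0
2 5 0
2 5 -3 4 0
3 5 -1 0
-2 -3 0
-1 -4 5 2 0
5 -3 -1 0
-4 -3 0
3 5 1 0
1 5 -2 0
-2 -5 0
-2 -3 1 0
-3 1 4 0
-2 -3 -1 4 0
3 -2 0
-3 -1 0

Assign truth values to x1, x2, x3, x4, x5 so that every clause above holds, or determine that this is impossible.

x1: True; x2: False; x3: False; x4: True; x5: True

Branch on x2: set x2 = False.
From the singleton clause (x4), x4 = True.
From the singleton clause (x5), x5 = True.
From the singleton clause (¬x3), x3 = False.
All clauses hold; x1 can take either value.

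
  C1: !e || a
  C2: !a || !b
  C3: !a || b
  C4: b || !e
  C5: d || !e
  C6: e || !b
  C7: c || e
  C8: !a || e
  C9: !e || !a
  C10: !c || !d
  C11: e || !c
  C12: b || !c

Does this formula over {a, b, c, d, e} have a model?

Unsatisfiable

Case e = false:
(!b) alone gives b = false.
(!a) alone gives a = false.
(c) alone gives c = true.
That conflicts with the unit clause (!c).
Undo e and try e = true.
(a) alone gives a = true.
That conflicts with the unit clause (!a).
Neither e = true nor e = false works.
No assignment satisfies every clause.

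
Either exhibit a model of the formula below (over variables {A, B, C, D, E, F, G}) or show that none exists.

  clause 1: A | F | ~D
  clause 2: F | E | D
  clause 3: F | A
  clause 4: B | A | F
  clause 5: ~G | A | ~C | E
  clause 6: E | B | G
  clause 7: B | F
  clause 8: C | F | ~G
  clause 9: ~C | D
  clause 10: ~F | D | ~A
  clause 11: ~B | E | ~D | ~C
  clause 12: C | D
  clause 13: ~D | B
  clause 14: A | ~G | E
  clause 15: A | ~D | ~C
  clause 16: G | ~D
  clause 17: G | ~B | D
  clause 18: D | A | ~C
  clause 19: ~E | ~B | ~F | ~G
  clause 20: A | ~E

Try F = 1.
Try C = 0.
The clause (D) is unit, so D = 1.
The clause (B) is unit, so B = 1.
The clause (G) is unit, so G = 1.
The clause (~E) is unit, so E = 0.
The clause (A) is unit, so A = 1.
This assignment satisfies each clause.

A ↦ 1,  B ↦ 1,  C ↦ 0,  D ↦ 1,  E ↦ 0,  F ↦ 1,  G ↦ 1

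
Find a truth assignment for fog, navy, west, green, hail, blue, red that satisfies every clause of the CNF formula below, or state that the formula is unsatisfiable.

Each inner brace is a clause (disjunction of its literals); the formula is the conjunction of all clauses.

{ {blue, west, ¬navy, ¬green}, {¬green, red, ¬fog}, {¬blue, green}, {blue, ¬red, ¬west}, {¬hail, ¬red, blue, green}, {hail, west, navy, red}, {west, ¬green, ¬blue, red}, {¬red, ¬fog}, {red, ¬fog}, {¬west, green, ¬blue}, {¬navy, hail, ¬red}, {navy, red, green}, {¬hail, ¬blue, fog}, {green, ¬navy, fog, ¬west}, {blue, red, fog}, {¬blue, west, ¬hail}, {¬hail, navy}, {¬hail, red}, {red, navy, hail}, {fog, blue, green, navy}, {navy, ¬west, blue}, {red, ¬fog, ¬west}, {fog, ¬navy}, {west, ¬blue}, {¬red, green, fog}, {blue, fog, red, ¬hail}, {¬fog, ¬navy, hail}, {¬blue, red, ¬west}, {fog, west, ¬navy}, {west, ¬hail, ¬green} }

Branch on blue: set blue = False.
Branch on red: set red = True.
(¬west) alone gives west = False.
(¬fog) alone gives fog = False.
(¬navy) alone gives navy = False.
(¬hail) alone gives hail = False.
(green) alone gives green = True.
All clauses are satisfied.

fog ↦ False; navy ↦ False; west ↦ False; green ↦ True; hail ↦ False; blue ↦ False; red ↦ True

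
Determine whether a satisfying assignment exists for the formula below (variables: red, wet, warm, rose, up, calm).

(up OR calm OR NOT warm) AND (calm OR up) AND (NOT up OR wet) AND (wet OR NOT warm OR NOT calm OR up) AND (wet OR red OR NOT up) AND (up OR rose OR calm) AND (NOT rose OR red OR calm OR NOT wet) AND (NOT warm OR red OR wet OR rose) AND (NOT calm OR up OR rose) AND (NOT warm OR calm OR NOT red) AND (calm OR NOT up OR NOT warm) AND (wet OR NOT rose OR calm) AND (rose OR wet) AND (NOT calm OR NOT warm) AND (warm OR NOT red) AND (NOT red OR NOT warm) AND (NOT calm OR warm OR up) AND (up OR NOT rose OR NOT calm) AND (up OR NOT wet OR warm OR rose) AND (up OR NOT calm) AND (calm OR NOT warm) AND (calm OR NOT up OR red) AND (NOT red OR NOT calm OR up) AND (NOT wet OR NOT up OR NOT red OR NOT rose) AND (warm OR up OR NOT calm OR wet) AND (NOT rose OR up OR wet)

Try calm = true.
(NOT warm) alone gives warm = false.
(NOT red) alone gives red = false.
(up) alone gives up = true.
(wet) alone gives wet = true.
No clause remains; rose is free.
A satisfying assignment: red=false, wet=true, warm=false, rose=true, up=true, calm=true.

Satisfiable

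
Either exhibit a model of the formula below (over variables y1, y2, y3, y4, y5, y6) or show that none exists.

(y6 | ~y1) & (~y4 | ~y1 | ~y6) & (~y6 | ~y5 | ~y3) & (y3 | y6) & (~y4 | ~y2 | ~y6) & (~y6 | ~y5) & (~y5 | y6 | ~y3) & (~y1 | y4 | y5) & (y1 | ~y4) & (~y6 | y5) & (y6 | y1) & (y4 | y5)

UNSATISFIABLE

Case y6 = 1:
(~y5) alone gives y5 = 0.
That conflicts with the unit clause (y5).
That branch fails; take y6 = 0 instead.
(~y1) alone gives y1 = 0.
That conflicts with the unit clause (y1).
Neither y6 = 1 nor y6 = 0 works.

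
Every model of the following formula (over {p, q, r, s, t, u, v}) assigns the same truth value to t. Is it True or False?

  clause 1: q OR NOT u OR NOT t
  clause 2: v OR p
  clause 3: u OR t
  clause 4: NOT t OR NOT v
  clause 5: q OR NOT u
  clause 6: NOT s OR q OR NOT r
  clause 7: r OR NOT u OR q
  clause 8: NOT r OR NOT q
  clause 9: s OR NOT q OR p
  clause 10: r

Suppose t = false.
Unit clause (u) forces u = true.
Unit clause (q) forces q = true.
Unit clause (NOT r) forces r = false.
That conflicts with the unit clause (r).
So every satisfying assignment has t = True.

True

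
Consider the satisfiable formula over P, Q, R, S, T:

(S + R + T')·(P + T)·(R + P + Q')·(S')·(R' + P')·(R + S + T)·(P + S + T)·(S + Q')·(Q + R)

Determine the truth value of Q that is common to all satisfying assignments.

False

Suppose Q = 1.
The clause (S') is unit, so S = 0.
Now (S) is unsatisfied and unit — conflict.
So every satisfying assignment has Q = False.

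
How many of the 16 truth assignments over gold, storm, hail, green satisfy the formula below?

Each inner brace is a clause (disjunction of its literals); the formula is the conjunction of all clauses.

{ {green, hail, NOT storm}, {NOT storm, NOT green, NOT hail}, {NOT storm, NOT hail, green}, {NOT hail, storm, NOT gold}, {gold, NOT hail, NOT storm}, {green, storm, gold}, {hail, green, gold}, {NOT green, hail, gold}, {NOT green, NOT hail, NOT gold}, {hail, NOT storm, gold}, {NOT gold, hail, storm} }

There are 2^4 = 16 truth assignments over (gold, storm, hail, green).
Check each against the 11 clauses (columns in the order gold, storm, hail, green):
  F F F F  ✗ fails (green OR storm OR gold)
  F F F T  ✗ fails (NOT green OR hail OR gold)
  F F T F  ✗ fails (green OR storm OR gold)
  F F T T  ✓ satisfies all
  F T F F  ✗ fails (green OR hail OR NOT storm)
  F T F T  ✗ fails (NOT green OR hail OR gold)
  F T T F  ✗ fails (NOT storm OR NOT hail OR green)
  F T T T  ✗ fails (NOT storm OR NOT green OR NOT hail)
  T F F F  ✗ fails (NOT gold OR hail OR storm)
  T F F T  ✗ fails (NOT gold OR hail OR storm)
  T F T F  ✗ fails (NOT hail OR storm OR NOT gold)
  T F T T  ✗ fails (NOT hail OR storm OR NOT gold)
  T T F F  ✗ fails (green OR hail OR NOT storm)
  T T F T  ✓ satisfies all
  T T T F  ✗ fails (NOT storm OR NOT hail OR green)
  T T T T  ✗ fails (NOT storm OR NOT green OR NOT hail)
2 of the 16 rows are models.

2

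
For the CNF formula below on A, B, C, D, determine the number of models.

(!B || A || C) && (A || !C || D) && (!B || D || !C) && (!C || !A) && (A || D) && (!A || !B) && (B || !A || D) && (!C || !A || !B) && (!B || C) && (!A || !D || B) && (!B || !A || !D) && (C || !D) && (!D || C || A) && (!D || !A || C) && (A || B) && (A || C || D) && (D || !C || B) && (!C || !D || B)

1

There are 2^4 = 16 truth assignments over (A, B, C, D).
Check each against the 18 clauses (columns in the order A, B, C, D):
  F F F F  ✗ fails (A || D)
  F F F T  ✗ fails (C || !D)
  F F T F  ✗ fails (A || !C || D)
  F F T T  ✗ fails (A || B)
  F T F F  ✗ fails (!B || A || C)
  F T F T  ✗ fails (!B || A || C)
  F T T F  ✗ fails (A || !C || D)
  F T T T  ✓ satisfies all
  T F F F  ✗ fails (B || !A || D)
  T F F T  ✗ fails (!A || !D || B)
  T F T F  ✗ fails (!C || !A)
  T F T T  ✗ fails (!C || !A)
  T T F F  ✗ fails (!A || !B)
  T T F T  ✗ fails (!A || !B)
  T T T F  ✗ fails (!B || D || !C)
  T T T T  ✗ fails (!C || !A)
1 of the 16 rows is a model.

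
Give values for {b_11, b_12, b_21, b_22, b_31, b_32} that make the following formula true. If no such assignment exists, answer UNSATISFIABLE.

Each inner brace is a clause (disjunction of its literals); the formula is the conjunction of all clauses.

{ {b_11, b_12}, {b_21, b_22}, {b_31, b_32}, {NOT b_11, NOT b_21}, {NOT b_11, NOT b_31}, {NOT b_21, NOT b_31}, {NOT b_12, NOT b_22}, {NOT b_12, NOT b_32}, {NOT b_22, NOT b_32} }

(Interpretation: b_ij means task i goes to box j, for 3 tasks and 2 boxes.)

UNSATISFIABLE

Try b_11 = true.
Unit clause (NOT b_21) forces b_21 = false.
Unit clause (b_22) forces b_22 = true.
Unit clause (NOT b_31) forces b_31 = false.
Unit clause (b_32) forces b_32 = true.
That conflicts with the unit clause (NOT b_32).
That branch fails; take b_11 = false instead.
Unit clause (b_12) forces b_12 = true.
Unit clause (NOT b_22) forces b_22 = false.
Unit clause (b_21) forces b_21 = true.
Unit clause (NOT b_31) forces b_31 = false.
Unit clause (b_32) forces b_32 = true.
That conflicts with the unit clause (NOT b_32).
Neither b_11 = true nor b_11 = false works.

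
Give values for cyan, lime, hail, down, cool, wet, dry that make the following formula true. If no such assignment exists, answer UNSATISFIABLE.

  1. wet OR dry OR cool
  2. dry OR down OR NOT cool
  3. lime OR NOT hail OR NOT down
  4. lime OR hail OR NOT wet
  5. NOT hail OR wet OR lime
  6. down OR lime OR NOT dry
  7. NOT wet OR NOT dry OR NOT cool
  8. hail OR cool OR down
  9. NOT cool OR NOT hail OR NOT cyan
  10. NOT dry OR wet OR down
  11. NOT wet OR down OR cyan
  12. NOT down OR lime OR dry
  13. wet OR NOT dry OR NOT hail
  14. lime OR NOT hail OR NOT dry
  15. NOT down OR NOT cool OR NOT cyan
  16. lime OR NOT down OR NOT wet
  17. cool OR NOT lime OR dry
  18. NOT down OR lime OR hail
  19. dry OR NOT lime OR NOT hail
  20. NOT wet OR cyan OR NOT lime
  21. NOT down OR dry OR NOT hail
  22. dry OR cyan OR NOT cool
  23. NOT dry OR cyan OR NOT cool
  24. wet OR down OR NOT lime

cyan: true; lime: false; hail: true; down: false; cool: false; wet: true; dry: false

Case wet = true:
Case lime = false:
The clause (hail) is unit, so hail = true.
The clause (NOT down) is unit, so down = false.
The clause (NOT dry) is unit, so dry = false.
The clause (NOT cool) is unit, so cool = false.
The clause (cyan) is unit, so cyan = true.
Every clause now holds.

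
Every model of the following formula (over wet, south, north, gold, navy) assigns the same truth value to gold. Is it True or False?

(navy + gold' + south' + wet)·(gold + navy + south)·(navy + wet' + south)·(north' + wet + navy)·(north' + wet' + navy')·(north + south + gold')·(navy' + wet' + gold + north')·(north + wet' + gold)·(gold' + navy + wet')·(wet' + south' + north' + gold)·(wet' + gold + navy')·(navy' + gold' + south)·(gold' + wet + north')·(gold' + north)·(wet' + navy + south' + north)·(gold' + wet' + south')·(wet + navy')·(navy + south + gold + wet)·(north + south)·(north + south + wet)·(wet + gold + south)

False

Suppose gold = 1.
Unit clause (north) forces north = 1.
Unit clause (wet) forces wet = 1.
Unit clause (navy') forces navy = 0.
That conflicts with the unit clause (navy).
So every satisfying assignment has gold = False.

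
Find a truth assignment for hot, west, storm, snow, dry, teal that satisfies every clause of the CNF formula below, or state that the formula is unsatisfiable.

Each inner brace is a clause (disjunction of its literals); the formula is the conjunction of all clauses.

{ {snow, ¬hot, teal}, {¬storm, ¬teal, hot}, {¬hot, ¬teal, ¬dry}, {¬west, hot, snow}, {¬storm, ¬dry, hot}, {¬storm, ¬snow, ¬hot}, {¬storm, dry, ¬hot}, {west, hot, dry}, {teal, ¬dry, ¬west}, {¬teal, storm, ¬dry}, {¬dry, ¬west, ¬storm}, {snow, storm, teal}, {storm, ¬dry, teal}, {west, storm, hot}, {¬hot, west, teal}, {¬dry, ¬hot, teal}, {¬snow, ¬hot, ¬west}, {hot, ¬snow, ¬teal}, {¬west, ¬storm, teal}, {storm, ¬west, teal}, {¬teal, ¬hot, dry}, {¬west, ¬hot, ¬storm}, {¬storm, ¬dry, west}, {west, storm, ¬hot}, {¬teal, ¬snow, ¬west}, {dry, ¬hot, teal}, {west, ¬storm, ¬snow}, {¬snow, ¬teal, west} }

UNSATISFIABLE

Suppose snow = True.
Suppose storm = False.
Suppose teal = False.
(¬dry) alone gives dry = False.
(¬west) alone gives west = False.
(hot) alone gives hot = True.
Now (¬hot) is unsatisfied and unit — conflict.
Backtrack on teal: now try teal = True.
(¬dry) alone gives dry = False.
(hot) alone gives hot = True.
Now (¬hot) is unsatisfied and unit — conflict.
Both values of teal lead to a conflict.
Backtrack on storm: now try storm = True.
(¬hot) alone gives hot = False.
(¬teal) alone gives teal = False.
(¬dry) alone gives dry = False.
(west) alone gives west = True.
Now (¬west) is unsatisfied and unit — conflict.
Both values of storm lead to a conflict.
Backtrack on snow: now try snow = False.
Suppose hot = False.
(¬west) alone gives west = False.
(dry) alone gives dry = True.
(¬storm) alone gives storm = False.
Now (storm) is unsatisfied and unit — conflict.
Backtrack on hot: now try hot = True.
(teal) alone gives teal = True.
(¬dry) alone gives dry = False.
Now (dry) is unsatisfied and unit — conflict.
Both values of hot lead to a conflict.
Both values of snow lead to a conflict.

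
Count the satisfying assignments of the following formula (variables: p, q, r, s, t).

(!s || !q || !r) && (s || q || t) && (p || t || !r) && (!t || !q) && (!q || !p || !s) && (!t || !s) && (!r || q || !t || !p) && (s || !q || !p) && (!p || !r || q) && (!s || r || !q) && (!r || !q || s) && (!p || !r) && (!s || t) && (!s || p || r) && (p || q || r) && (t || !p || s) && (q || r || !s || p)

There are 2^5 = 32 truth assignments over (p, q, r, s, t).
Split on q. With q = true, the clauses containing q are satisfied and !q drops from the rest; 1 of the 2^4 = 16 assignments to the other variables satisfy what remains.
With q = false, by the same count on the reduced clause set, 2 assignments work.
(One model: p=F, q=F, r=T, s=F, t=T.)
Total: 1 + 2 = 3.

3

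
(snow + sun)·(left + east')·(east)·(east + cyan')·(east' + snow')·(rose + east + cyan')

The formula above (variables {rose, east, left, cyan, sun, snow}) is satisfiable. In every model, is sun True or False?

Suppose sun = 0.
(snow) alone gives snow = 1.
(east) alone gives east = 1.
Now (east') is unsatisfied and unit — conflict.
So every satisfying assignment has sun = True.

True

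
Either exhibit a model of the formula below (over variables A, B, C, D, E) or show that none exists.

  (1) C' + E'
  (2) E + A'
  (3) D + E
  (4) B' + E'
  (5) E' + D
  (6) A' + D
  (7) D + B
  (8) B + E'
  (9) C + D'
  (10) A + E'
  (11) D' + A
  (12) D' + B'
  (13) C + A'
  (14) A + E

Case C = 0:
(D') alone gives D = 0.
(E) alone gives E = 1.
That conflicts with the unit clause (E').
Undo C and try C = 1.
(E') alone gives E = 0.
(A') alone gives A = 0.
That conflicts with the unit clause (A).
Both values of C lead to a conflict.

UNSATISFIABLE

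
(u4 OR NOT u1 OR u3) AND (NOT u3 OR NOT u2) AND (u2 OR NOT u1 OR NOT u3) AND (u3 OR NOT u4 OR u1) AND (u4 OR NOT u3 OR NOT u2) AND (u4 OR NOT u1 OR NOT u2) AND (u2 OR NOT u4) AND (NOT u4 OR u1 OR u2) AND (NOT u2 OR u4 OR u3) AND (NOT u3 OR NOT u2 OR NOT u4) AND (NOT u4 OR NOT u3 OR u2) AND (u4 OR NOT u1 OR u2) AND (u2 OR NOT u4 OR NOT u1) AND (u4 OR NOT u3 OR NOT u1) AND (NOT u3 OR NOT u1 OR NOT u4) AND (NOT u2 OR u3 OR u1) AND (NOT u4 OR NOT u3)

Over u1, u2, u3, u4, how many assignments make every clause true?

3

There are 2^4 = 16 truth assignments over (u1, u2, u3, u4).
Check each against the 17 clauses (columns in the order u1, u2, u3, u4):
  F F F F  ✓ satisfies all
  F F F T  ✗ fails (u3 OR NOT u4 OR u1)
  F F T F  ✓ satisfies all
  F F T T  ✗ fails (u2 OR NOT u4)
  F T F F  ✗ fails (NOT u2 OR u4 OR u3)
  F T F T  ✗ fails (u3 OR NOT u4 OR u1)
  F T T F  ✗ fails (NOT u3 OR NOT u2)
  F T T T  ✗ fails (NOT u3 OR NOT u2)
  T F F F  ✗ fails (u4 OR NOT u1 OR u3)
  T F F T  ✗ fails (u2 OR NOT u4)
  T F T F  ✗ fails (u2 OR NOT u1 OR NOT u3)
  T F T T  ✗ fails (u2 OR NOT u1 OR NOT u3)
  T T F F  ✗ fails (u4 OR NOT u1 OR u3)
  T T F T  ✓ satisfies all
  T T T F  ✗ fails (NOT u3 OR NOT u2)
  T T T T  ✗ fails (NOT u3 OR NOT u2)
3 of the 16 rows are models.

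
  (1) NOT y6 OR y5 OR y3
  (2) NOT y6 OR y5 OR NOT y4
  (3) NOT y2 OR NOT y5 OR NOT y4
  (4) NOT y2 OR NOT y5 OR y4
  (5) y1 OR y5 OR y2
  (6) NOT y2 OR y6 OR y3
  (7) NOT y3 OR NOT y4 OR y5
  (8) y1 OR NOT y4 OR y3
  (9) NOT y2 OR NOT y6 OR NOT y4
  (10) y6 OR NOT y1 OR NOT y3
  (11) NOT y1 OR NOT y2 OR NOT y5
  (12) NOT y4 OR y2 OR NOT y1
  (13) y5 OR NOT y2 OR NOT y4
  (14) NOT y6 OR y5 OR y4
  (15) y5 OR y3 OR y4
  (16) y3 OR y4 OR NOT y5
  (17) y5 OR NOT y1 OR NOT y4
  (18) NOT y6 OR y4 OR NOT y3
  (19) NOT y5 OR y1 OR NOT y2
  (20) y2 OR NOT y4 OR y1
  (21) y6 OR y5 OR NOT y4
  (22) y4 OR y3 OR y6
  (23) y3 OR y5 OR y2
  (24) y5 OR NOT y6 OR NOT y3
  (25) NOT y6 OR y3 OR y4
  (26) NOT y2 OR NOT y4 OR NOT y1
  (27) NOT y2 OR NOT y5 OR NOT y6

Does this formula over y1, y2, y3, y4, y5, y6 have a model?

Yes

Branch on y6: set y6 = false.
Branch on y2: set y2 = true.
From the singleton clause (y3), y3 = true.
From the singleton clause (NOT y1), y1 = false.
From the singleton clause (NOT y5), y5 = false.
From the singleton clause (NOT y4), y4 = false.
Every clause now holds.
A satisfying assignment: y1=false,  y2=true,  y3=true,  y4=false,  y5=false,  y6=false.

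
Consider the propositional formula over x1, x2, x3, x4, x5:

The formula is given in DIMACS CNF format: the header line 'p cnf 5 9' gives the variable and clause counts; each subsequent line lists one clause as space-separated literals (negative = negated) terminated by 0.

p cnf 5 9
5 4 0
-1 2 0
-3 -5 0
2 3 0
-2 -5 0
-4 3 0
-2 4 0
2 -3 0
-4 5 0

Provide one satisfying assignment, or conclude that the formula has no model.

Case x5 = True:
Unit clause (¬x3) forces x3 = False.
Unit clause (x2) forces x2 = True.
Now (¬x2) is unsatisfied and unit — conflict.
That branch fails; take x5 = False instead.
Unit clause (x4) forces x4 = True.
Now (¬x4) is unsatisfied and unit — conflict.
Neither x5 = True nor x5 = False works.

UNSATISFIABLE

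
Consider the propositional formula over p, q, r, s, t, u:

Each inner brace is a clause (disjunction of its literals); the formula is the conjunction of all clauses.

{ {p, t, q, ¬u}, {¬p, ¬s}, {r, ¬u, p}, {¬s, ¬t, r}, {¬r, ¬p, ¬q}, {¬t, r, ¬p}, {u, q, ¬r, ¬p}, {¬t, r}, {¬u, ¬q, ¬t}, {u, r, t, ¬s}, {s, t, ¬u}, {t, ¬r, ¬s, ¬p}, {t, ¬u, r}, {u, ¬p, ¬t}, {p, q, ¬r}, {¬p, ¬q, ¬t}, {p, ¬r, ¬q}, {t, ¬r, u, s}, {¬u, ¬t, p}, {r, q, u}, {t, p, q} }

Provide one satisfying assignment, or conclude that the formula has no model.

p=True; q=True; r=False; s=False; t=False; u=False

Branch on p: set p = True.
From the singleton clause (¬s), s = False.
Branch on r: set r = False.
From the singleton clause (¬t), t = False.
From the singleton clause (¬u), u = False.
From the singleton clause (q), q = True.
All clauses are satisfied.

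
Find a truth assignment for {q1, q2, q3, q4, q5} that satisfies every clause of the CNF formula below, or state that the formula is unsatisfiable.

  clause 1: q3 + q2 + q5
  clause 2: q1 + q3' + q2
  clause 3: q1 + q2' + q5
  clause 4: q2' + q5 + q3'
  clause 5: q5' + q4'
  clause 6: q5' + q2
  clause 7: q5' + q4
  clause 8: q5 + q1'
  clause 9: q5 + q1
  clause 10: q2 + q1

UNSATISFIABLE

Suppose q5 = 0.
(q1') alone gives q1 = 0.
But (q1) is also a unit clause — contradiction.
Undo q5 and try q5 = 1.
(q4') alone gives q4 = 0.
But (q4) is also a unit clause — contradiction.
Both values of q5 lead to a conflict.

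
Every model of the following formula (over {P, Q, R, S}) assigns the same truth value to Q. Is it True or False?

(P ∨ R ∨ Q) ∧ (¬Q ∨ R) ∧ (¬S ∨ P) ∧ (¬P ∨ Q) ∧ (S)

True

Suppose Q = False.
From the singleton clause (¬P), P = False.
From the singleton clause (R), R = True.
From the singleton clause (¬S), S = False.
That conflicts with the unit clause (S).
So every satisfying assignment has Q = True.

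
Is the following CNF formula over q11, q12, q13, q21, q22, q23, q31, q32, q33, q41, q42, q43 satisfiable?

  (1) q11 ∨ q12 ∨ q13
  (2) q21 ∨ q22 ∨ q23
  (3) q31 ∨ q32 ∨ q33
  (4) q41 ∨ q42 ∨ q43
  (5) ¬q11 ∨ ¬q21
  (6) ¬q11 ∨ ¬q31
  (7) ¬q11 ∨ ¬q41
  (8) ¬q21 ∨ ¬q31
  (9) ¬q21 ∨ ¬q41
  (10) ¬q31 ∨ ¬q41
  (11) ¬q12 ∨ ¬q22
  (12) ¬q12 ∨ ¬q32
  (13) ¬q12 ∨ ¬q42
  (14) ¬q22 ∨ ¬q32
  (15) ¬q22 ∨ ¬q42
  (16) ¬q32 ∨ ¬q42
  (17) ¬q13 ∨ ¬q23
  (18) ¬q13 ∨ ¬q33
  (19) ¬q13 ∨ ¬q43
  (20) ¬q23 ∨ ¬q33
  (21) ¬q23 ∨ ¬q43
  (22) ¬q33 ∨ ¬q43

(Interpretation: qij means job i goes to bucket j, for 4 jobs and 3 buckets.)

Suppose q11 = False.
Suppose q12 = True.
The clause (¬q22) is unit, so q22 = False.
The clause (¬q32) is unit, so q32 = False.
The clause (¬q42) is unit, so q42 = False.
Suppose q21 = True.
The clause (¬q31) is unit, so q31 = False.
The clause (q33) is unit, so q33 = True.
The clause (¬q41) is unit, so q41 = False.
The clause (q43) is unit, so q43 = True.
Now (¬q43) is unsatisfied and unit — conflict.
So q21 must be the other value — set q21 = False.
The clause (q23) is unit, so q23 = True.
The clause (¬q13) is unit, so q13 = False.
The clause (¬q33) is unit, so q33 = False.
The clause (q31) is unit, so q31 = True.
The clause (¬q41) is unit, so q41 = False.
The clause (q43) is unit, so q43 = True.
Now (¬q43) is unsatisfied and unit — conflict.
Either choice for q21 ends in contradiction.
So q12 must be the other value — set q12 = False.
The clause (q13) is unit, so q13 = True.
The clause (¬q23) is unit, so q23 = False.
The clause (¬q33) is unit, so q33 = False.
The clause (¬q43) is unit, so q43 = False.
Suppose q21 = True.
The clause (¬q31) is unit, so q31 = False.
The clause (q32) is unit, so q32 = True.
The clause (¬q41) is unit, so q41 = False.
The clause (q42) is unit, so q42 = True.
Now (¬q42) is unsatisfied and unit — conflict.
So q21 must be the other value — set q21 = False.
The clause (q22) is unit, so q22 = True.
The clause (¬q32) is unit, so q32 = False.
The clause (q31) is unit, so q31 = True.
The clause (¬q41) is unit, so q41 = False.
The clause (q42) is unit, so q42 = True.
Now (¬q42) is unsatisfied and unit — conflict.
Either choice for q21 ends in contradiction.
Either choice for q12 ends in contradiction.
So q11 must be the other value — set q11 = True.
The clause (¬q21) is unit, so q21 = False.
The clause (¬q31) is unit, so q31 = False.
The clause (¬q41) is unit, so q41 = False.
Suppose q22 = True.
The clause (¬q12) is unit, so q12 = False.
The clause (¬q32) is unit, so q32 = False.
The clause (q33) is unit, so q33 = True.
The clause (¬q42) is unit, so q42 = False.
The clause (q43) is unit, so q43 = True.
Now (¬q43) is unsatisfied and unit — conflict.
So q22 must be the other value — set q22 = False.
The clause (q23) is unit, so q23 = True.
The clause (¬q13) is unit, so q13 = False.
The clause (¬q33) is unit, so q33 = False.
The clause (q32) is unit, so q32 = True.
The clause (¬q12) is unit, so q12 = False.
The clause (¬q42) is unit, so q42 = False.
The clause (q43) is unit, so q43 = True.
Now (¬q43) is unsatisfied and unit — conflict.
Either choice for q22 ends in contradiction.
Either choice for q11 ends in contradiction.
No assignment satisfies every clause.

No, unsatisfiable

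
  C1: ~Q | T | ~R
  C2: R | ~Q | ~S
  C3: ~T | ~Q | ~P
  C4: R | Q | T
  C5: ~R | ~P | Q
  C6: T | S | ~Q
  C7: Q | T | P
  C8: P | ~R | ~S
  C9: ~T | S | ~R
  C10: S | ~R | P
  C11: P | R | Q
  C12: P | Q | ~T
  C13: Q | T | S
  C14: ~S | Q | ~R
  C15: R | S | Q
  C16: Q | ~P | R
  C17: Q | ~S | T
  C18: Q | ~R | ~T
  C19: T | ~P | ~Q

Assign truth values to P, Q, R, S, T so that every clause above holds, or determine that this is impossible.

Case Q = 1:
Case T = 1:
From the singleton clause (~P), P = 0.
Case R = 0:
From the singleton clause (~S), S = 0.
This assignment satisfies each clause.

P ↦ 0, Q ↦ 1, R ↦ 0, S ↦ 0, T ↦ 1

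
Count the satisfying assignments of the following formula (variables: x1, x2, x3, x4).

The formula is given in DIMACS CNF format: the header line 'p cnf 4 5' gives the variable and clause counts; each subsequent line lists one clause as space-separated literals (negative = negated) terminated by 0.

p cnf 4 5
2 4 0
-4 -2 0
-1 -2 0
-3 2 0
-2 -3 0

3

There are 2^4 = 16 truth assignments over (x1, x2, x3, x4).
Check each against the 5 clauses (columns in the order x1, x2, x3, x4):
  F F F F  ✗ fails (x2 ∨ x4)
  F F F T  ✓ satisfies all
  F F T F  ✗ fails (x2 ∨ x4)
  F F T T  ✗ fails (¬x3 ∨ x2)
  F T F F  ✓ satisfies all
  F T F T  ✗ fails (¬x4 ∨ ¬x2)
  F T T F  ✗ fails (¬x2 ∨ ¬x3)
  F T T T  ✗ fails (¬x4 ∨ ¬x2)
  T F F F  ✗ fails (x2 ∨ x4)
  T F F T  ✓ satisfies all
  T F T F  ✗ fails (x2 ∨ x4)
  T F T T  ✗ fails (¬x3 ∨ x2)
  T T F F  ✗ fails (¬x1 ∨ ¬x2)
  T T F T  ✗ fails (¬x4 ∨ ¬x2)
  T T T F  ✗ fails (¬x1 ∨ ¬x2)
  T T T T  ✗ fails (¬x4 ∨ ¬x2)
3 of the 16 rows are models.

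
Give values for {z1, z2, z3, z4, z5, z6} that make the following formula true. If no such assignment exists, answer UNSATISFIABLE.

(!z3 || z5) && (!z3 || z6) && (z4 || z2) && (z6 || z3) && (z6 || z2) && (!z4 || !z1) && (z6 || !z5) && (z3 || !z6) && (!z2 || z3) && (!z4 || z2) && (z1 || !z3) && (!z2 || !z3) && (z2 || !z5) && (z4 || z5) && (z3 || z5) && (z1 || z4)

Branch on z3: set z3 = false.
(z6) alone gives z6 = true.
But (!z6) is also a unit clause — contradiction.
So z3 must be the other value — set z3 = true.
(z5) alone gives z5 = true.
(z6) alone gives z6 = true.
(z1) alone gives z1 = true.
(!z4) alone gives z4 = false.
(z2) alone gives z2 = true.
But (!z2) is also a unit clause — contradiction.
Neither z3 = true nor z3 = false works.

UNSATISFIABLE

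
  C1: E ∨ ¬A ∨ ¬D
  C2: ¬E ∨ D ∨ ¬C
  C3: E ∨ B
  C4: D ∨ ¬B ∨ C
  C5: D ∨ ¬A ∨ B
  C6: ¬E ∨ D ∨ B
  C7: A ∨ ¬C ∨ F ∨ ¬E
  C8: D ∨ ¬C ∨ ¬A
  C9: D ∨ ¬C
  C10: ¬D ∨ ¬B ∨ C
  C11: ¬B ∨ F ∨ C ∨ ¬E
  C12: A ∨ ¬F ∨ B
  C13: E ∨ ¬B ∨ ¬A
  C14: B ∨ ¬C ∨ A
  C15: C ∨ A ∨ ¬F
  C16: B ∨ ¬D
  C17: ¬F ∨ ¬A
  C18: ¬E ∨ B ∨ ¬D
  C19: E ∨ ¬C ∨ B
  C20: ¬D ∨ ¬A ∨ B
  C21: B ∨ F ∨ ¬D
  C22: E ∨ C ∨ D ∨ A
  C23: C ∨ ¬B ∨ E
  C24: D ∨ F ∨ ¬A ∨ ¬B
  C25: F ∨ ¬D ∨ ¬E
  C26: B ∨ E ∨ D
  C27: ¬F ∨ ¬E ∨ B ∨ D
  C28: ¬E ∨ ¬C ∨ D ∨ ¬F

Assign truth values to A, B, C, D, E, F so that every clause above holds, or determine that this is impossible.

Try E = False.
The clause (B) is unit, so B = True.
The clause (¬A) is unit, so A = False.
The clause (C) is unit, so C = True.
The clause (D) is unit, so D = True.
All clauses hold; F can take either value.

A ↦ False,  B ↦ True,  C ↦ True,  D ↦ True,  E ↦ False,  F ↦ True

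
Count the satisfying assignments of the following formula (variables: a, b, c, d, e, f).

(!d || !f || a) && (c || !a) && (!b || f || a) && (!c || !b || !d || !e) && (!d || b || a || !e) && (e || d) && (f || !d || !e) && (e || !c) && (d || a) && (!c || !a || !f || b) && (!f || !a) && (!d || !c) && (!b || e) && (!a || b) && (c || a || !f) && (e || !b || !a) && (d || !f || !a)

There are 2^6 = 64 truth assignments over (a, b, c, d, e, f).
Split on f. With f = true, the clauses containing f are satisfied and !f drops from the rest; 0 of the 2^5 = 32 assignments to the other variables satisfy what remains.
With f = false, by the same count on the reduced clause set, 2 assignments work.
(One model: a=F, b=F, c=F, d=T, e=F, f=F.)
Total: 0 + 2 = 2.

2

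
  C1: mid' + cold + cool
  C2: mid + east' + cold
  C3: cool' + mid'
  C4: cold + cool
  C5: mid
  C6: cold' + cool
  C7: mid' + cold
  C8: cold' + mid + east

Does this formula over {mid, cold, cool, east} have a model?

Unsatisfiable

From the singleton clause (mid), mid = 1.
From the singleton clause (cool'), cool = 0.
From the singleton clause (cold), cold = 1.
That conflicts with the unit clause (cold').
No assignment satisfies every clause.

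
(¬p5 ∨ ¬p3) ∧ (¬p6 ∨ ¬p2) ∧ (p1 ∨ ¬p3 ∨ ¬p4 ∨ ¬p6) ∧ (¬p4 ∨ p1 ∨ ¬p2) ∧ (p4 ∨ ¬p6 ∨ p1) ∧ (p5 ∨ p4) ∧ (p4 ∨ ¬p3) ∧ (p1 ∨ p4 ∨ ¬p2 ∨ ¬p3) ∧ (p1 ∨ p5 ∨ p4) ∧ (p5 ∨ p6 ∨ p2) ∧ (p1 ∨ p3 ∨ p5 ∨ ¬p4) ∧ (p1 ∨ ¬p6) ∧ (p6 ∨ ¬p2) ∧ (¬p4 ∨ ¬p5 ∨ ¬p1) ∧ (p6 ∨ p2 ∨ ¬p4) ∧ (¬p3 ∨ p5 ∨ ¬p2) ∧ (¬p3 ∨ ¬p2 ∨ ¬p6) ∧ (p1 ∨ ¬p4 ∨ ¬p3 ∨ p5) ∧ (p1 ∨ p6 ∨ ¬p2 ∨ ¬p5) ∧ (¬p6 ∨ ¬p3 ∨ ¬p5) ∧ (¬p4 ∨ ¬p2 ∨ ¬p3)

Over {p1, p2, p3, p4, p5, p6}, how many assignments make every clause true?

5

There are 2^6 = 64 truth assignments over (p1, p2, p3, p4, p5, p6).
Split on p5. With p5 = True, the clauses containing p5 are satisfied and ¬p5 drops from the rest; 3 of the 2^5 = 32 assignments to the other variables satisfy what remains.
With p5 = False, by the same count on the reduced clause set, 2 assignments work.
Total: 3 + 2 = 5.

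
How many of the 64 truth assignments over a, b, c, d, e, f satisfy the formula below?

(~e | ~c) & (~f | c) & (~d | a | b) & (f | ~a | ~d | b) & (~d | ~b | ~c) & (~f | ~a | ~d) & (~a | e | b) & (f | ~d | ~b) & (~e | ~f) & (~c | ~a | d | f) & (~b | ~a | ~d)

There are 2^6 = 64 truth assignments over (a, b, c, d, e, f).
Split on a. With a = 1, the clauses containing a are satisfied and ~a drops from the rest; 4 of the 2^5 = 32 assignments to the other variables satisfy what remains.
With a = 0, by the same count on the reduced clause set, 8 assignments work.
(One model: a=F, b=F, c=F, d=F, e=F, f=F.)
Total: 4 + 8 = 12.

12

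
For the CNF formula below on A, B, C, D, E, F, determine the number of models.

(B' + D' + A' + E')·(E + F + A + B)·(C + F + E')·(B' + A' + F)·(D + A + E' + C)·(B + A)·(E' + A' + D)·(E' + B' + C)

27

There are 2^6 = 64 truth assignments over (A, B, C, D, E, F).
Split on D. With D = 1, the clauses containing D are satisfied and D' drops from the rest; 15 of the 2^5 = 32 assignments to the other variables satisfy what remains.
With D = 0, by the same count on the reduced clause set, 12 assignments work.
Total: 15 + 12 = 27.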